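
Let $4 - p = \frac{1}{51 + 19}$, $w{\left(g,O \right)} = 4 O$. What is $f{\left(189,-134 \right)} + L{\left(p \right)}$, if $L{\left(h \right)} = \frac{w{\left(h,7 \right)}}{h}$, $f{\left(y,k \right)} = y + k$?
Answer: $\frac{17305}{279} \approx 62.025$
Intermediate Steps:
$f{\left(y,k \right)} = k + y$
$p = \frac{279}{70}$ ($p = 4 - \frac{1}{51 + 19} = 4 - \frac{1}{70} = \frac{279}{70} \approx 3.9857$)
$L{\left(h \right)} = \frac{28}{h}$ ($L{\left(h \right)} = \frac{4 \cdot 7}{h} = \frac{28}{h}$)
$f{\left(189,-134 \right)} + L{\left(p \right)} = \left(-134 + 189\right) + \frac{28}{\frac{279}{70}} = 55 + 28 \cdot \frac{70}{279} = 55 + \frac{1960}{279} = \frac{17305}{279}$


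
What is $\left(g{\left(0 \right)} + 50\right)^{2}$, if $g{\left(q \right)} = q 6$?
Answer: $2500$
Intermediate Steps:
$g{\left(q \right)} = 6 q$
$\left(g{\left(0 \right)} + 50\right)^{2} = \left(6 \cdot 0 + 50\right)^{2} = \left(0 + 50\right)^{2} = 50^{2} = 2500$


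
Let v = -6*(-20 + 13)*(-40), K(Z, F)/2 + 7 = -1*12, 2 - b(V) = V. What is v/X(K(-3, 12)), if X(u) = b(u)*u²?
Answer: -21/722 ≈ -0.029086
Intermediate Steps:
b(V) = 2 - V
K(Z, F) = -38 (K(Z, F) = -14 + 2*(-1*12) = -14 + 2*(-12) = -14 - 24 = -38)
v = -1680 (v = -6*(-7)*(-40) = 42*(-40) = -1680)
X(u) = u²*(2 - u) (X(u) = (2 - u)*u² = u²*(2 - u))
v/X(K(-3, 12)) = -1680*1/(1444*(2 - 1*(-38))) = -1680*1/(1444*(2 + 38)) = -1680/(1444*40) = -1680/57760 = -1680*1/57760 = -21/722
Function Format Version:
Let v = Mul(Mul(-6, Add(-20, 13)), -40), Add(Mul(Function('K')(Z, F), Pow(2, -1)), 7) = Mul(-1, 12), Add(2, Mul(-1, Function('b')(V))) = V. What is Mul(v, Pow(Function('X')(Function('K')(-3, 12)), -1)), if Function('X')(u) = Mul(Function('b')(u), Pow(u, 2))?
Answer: Rational(-21, 722) ≈ -0.029086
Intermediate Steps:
Function('b')(V) = Add(2, Mul(-1, V))
Function('K')(Z, F) = -38 (Function('K')(Z, F) = Add(-14, Mul(2, Mul(-1, 12))) = Add(-14, Mul(2, -12)) = Add(-14, -24) = -38)
v = -1680 (v = Mul(Mul(-6, -7), -40) = Mul(42, -40) = -1680)
Function('X')(u) = Mul(Pow(u, 2), Add(2, Mul(-1, u))) (Function('X')(u) = Mul(Add(2, Mul(-1, u)), Pow(u, 2)) = Mul(Pow(u, 2), Add(2, Mul(-1, u))))
Mul(v, Pow(Function('X')(Function('K')(-3, 12)), -1)) = Mul(-1680, Pow(Mul(Pow(-38, 2), Add(2, Mul(-1, -38))), -1)) = Mul(-1680, Pow(Mul(1444, Add(2, 38)), -1)) = Mul(-1680, Pow(Mul(1444, 40), -1)) = Mul(-1680, Pow(57760, -1)) = Mul(-1680, Rational(1, 57760)) = Rational(-21, 722)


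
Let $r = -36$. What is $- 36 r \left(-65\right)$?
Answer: $-84240$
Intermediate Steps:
$- 36 r \left(-65\right) = \left(-36\right) \left(-36\right) \left(-65\right) = 1296 \left(-65\right) = -84240$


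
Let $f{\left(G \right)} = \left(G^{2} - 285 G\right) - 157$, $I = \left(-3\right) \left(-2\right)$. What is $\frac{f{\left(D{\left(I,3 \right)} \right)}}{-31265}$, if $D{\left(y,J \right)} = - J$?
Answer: $- \frac{707}{31265} \approx -0.022613$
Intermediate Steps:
$I = 6$
$f{\left(G \right)} = -157 + G^{2} - 285 G$
$\frac{f{\left(D{\left(I,3 \right)} \right)}}{-31265} = \frac{-157 + \left(\left(-1\right) 3\right)^{2} - 285 \left(\left(-1\right) 3\right)}{-31265} = \left(-157 + \left(-3\right)^{2} - -855\right) \left(- \frac{1}{31265}\right) = \left(-157 + 9 + 855\right) \left(- \frac{1}{31265}\right) = 707 \left(- \frac{1}{31265}\right) = - \frac{707}{31265}$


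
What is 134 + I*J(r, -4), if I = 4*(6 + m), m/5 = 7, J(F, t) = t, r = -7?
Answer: -522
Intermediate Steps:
m = 35 (m = 5*7 = 35)
I = 164 (I = 4*(6 + 35) = 4*41 = 164)
134 + I*J(r, -4) = 134 + 164*(-4) = 134 - 656 = -522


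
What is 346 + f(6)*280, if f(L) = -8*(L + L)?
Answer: -26534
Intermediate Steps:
f(L) = -16*L
346 + f(6)*280 = 346 - 16*6*280 = 346 - 96*280 = 346 - 26880 = -26534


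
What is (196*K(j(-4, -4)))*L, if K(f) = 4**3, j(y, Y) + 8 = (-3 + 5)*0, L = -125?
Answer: -1568000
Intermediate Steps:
j(y, Y) = -8 (j(y, Y) = -8 + (-3 + 5)*0 = -8 + 2*0 = -8 + 0 = -8)
K(f) = 64
(196*K(j(-4, -4)))*L = (196*64)*(-125) = 12544*(-125) = -1568000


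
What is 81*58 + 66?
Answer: 4764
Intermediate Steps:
81*58 + 66 = 4698 + 66 = 4764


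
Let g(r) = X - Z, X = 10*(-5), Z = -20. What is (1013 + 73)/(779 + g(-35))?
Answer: 1086/749 ≈ 1.4499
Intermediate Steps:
X = -50
g(r) = -30 (g(r) = -50 - 1*(-20) = -50 + 20 = -30)
(1013 + 73)/(779 + g(-35)) = (1013 + 73)/(779 - 30) = 1086/749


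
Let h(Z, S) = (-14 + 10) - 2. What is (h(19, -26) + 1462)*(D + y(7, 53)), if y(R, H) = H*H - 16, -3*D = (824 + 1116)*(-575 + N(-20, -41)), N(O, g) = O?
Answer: 1692860624/3 ≈ 5.6429e+8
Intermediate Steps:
D = 1154300/3 (D = -(824 + 1116)*(-575 - 20)/3 = -1940*(-595)/3 = -⅓*(-1154300) = 1154300/3 ≈ 3.8477e+5)
y(R, H) = -16 + H² (y(R, H) = H² - 16 = -16 + H²)
h(Z, S) = -6 (h(Z, S) = -4 - 2 = -6)
(h(19, -26) + 1462)*(D + y(7, 53)) = (-6 + 1462)*(1154300/3 + (-16 + 53²)) = 1456*(1154300/3 + (-16 + 2809)) = 1456*(1154300/3 + 2793) = 1456*(1162679/3) = 1692860624/3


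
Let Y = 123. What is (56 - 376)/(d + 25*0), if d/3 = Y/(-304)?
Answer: 97280/369 ≈ 263.63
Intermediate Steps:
d = -369/304 (d = 3*(123/(-304)) = 3*(123*(-1/304)) = 3*(-123/304) = -369/304 ≈ -1.2138)
(56 - 376)/(d + 25*0) = (56 - 376)/(-369/304 + 25*0) = -320/(-369/304 + 0) = -320/(-369/304) = -320*(-304/369) = 97280/369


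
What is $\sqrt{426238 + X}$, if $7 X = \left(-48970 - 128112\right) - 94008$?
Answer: $\frac{32 \sqrt{18543}}{7} \approx 622.5$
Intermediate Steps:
$X = - \frac{271090}{7}$ ($X = \frac{\left(-48970 - 128112\right) - 94008}{7} = \frac{-177082 - 94008}{7} = \frac{1}{7} \left(-271090\right) = - \frac{271090}{7} \approx -38727.0$)
$\sqrt{426238 + X} = \sqrt{426238 - \frac{271090}{7}} = \sqrt{\frac{2712576}{7}} = \frac{32 \sqrt{18543}}{7}$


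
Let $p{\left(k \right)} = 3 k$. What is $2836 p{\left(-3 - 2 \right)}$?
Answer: $-42540$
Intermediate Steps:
$2836 p{\left(-3 - 2 \right)} = 2836 \cdot 3 \left(-3 - 2\right) = 2836 \cdot 3 \left(-5\right) = 2836 \left(-15\right) = -42540$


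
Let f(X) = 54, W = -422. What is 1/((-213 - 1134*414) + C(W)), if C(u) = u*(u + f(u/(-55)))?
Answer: -1/314393 ≈ -3.1807e-6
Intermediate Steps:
C(u) = u*(54 + u) (C(u) = u*(u + 54) = u*(54 + u))
1/((-213 - 1134*414) + C(W)) = 1/((-213 - 1134*414) - 422*(54 - 422)) = 1/((-213 - 469476) - 422*(-368)) = 1/(-469689 + 155296) = 1/(-314393) = -1/314393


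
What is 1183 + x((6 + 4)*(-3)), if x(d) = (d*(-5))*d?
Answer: -3317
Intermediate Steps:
x(d) = -5*d² (x(d) = (-5*d)*d = -5*d²)
1183 + x((6 + 4)*(-3)) = 1183 - 5*9*(6 + 4)² = 1183 - 5*(10*(-3))² = 1183 - 5*(-30)² = 1183 - 5*900 = 1183 - 4500 = -3317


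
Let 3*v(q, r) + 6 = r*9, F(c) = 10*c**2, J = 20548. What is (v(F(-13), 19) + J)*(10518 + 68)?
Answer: 218103358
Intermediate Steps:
v(q, r) = -2 + 3*r (v(q, r) = -2 + (r*9)/3 = -2 + (9*r)/3 = -2 + 3*r)
(v(F(-13), 19) + J)*(10518 + 68) = ((-2 + 3*19) + 20548)*(10518 + 68) = ((-2 + 57) + 20548)*10586 = (55 + 20548)*10586 = 20603*10586 = 218103358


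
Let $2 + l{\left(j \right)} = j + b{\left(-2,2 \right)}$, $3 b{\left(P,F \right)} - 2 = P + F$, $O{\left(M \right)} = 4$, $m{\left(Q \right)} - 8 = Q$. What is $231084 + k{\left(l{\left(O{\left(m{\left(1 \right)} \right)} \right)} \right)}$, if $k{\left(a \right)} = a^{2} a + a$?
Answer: $\frac{6239852}{27} \approx 2.3111 \cdot 10^{5}$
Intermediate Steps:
$m{\left(Q \right)} = 8 + Q$
$b{\left(P,F \right)} = \frac{2}{3} + \frac{F}{3} + \frac{P}{3}$ ($b{\left(P,F \right)} = \frac{2}{3} + \frac{P + F}{3} = \frac{2}{3} + \frac{F + P}{3} = \frac{2}{3} + \left(\frac{F}{3} + \frac{P}{3}\right) = \frac{2}{3} + \frac{F}{3} + \frac{P}{3}$)
$l{\left(j \right)} = - \frac{4}{3} + j$ ($l{\left(j \right)} = -2 + \left(j + \left(\frac{2}{3} + \frac{1}{3} \cdot 2 + \frac{1}{3} \left(-2\right)\right)\right) = -2 + \left(j + \left(\frac{2}{3} + \frac{2}{3} - \frac{2}{3}\right)\right) = -2 + \left(j + \frac{2}{3}\right) = -2 + \left(\frac{2}{3} + j\right) = - \frac{4}{3} + j$)
$k{\left(a \right)} = a + a^{3}$ ($k{\left(a \right)} = a^{3} + a = a + a^{3}$)
$231084 + k{\left(l{\left(O{\left(m{\left(1 \right)} \right)} \right)} \right)} = 231084 + \left(\left(- \frac{4}{3} + 4\right) + \left(- \frac{4}{3} + 4\right)^{3}\right) = 231084 + \left(\frac{8}{3} + \left(\frac{8}{3}\right)^{3}\right) = 231084 + \left(\frac{8}{3} + \frac{512}{27}\right) = 231084 + \frac{584}{27} = \frac{6239852}{27}$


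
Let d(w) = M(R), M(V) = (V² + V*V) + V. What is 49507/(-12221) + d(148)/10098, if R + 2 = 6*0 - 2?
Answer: -22708159/5609439 ≈ -4.0482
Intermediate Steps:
R = -4 (R = -2 + (6*0 - 2) = -2 + (0 - 2) = -2 - 2 = -4)
M(V) = V + 2*V² (M(V) = (V² + V²) + V = 2*V² + V = V + 2*V²)
d(w) = 28 (d(w) = -4*(1 + 2*(-4)) = -4*(1 - 8) = -4*(-7) = 28)
49507/(-12221) + d(148)/10098 = 49507/(-12221) + 28/10098 = 49507*(-1/12221) + 28*(1/10098) = -49507/12221 + 14/5049 = -22708159/5609439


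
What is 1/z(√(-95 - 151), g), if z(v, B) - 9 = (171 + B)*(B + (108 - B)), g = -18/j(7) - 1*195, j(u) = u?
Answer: -7/20025 ≈ -0.00034956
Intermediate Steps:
g = -1383/7 (g = -18/7 - 1*195 = -18*⅐ - 195 = -18/7 - 195 = -1383/7 ≈ -197.57)
z(v, B) = 18477 + 108*B (z(v, B) = 9 + (171 + B)*(B + (108 - B)) = 9 + (171 + B)*108 = 9 + (18468 + 108*B) = 18477 + 108*B)
1/z(√(-95 - 151), g) = 1/(18477 + 108*(-1383/7)) = 1/(18477 - 149364/7) = 1/(-20025/7) = -7/20025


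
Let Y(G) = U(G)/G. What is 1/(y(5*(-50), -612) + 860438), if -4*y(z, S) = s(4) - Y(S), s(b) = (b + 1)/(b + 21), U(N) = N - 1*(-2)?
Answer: 6120/5265881779 ≈ 1.1622e-6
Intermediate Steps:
U(N) = 2 + N (U(N) = N + 2 = 2 + N)
s(b) = (1 + b)/(21 + b)
Y(G) = (2 + G)/G
y(z, S) = -1/20 + (2 + S)/(4*S) (y(z, S) = -((1 + 4)/(21 + 4) - (2 + S)/S)/4 = -(5/25 - (2 + S)/S)/4 = -((1/25)*5 - (2 + S)/S)/4 = -(1/5 - (2 + S)/S)/4 = -1/20 + (2 + S)/(4*S))
1/(y(5*(-50), -612) + 860438) = 1/((1/10)*(5 + 2*(-612))/(-612) + 860438) = 1/((1/10)*(-1/612)*(5 - 1224) + 860438) = 1/((1/10)*(-1/612)*(-1219) + 860438) = 1/(1219/6120 + 860438) = 1/(5265881779/6120) = 6120/5265881779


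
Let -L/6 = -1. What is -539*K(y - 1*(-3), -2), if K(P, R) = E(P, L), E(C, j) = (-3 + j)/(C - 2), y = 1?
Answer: -1617/2 ≈ -808.50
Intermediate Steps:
L = 6 (L = -6*(-1) = 6)
E(C, j) = (-3 + j)/(-2 + C)
K(P, R) = 3/(-2 + P) (K(P, R) = (-3 + 6)/(-2 + P) = 3/(-2 + P))
-539*K(y - 1*(-3), -2) = -1617/(-2 + (1 - 1*(-3))) = -1617/(-2 + (1 + 3)) = -1617/(-2 + 4) = -1617/2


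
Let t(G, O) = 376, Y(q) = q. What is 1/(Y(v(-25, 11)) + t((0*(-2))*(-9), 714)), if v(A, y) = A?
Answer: 1/351 ≈ 0.0028490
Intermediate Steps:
1/(Y(v(-25, 11)) + t((0*(-2))*(-9), 714)) = 1/(-25 + 376) = 1/351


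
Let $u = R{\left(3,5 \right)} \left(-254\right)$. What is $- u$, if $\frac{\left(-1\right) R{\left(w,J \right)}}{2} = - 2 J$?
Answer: $5080$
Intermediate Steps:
$R{\left(w,J \right)} = 4 J$ ($R{\left(w,J \right)} = - 2 \left(- 2 J\right) = 4 J$)
$u = -5080$ ($u = 4 \cdot 5 \left(-254\right) = 20 \left(-254\right) = -5080$)
$- u = \left(-1\right) \left(-5080\right) = 5080$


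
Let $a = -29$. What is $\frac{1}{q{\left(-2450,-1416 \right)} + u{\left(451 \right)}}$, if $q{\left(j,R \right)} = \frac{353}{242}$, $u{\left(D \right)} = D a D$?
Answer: $- \frac{242}{1427467865} \approx -1.6953 \cdot 10^{-7}$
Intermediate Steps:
$u{\left(D \right)} = - 29 D^{2}$ ($u{\left(D \right)} = D \left(-29\right) D = - 29 D D = - 29 D^{2}$)
$q{\left(j,R \right)} = \frac{353}{242}$ ($q{\left(j,R \right)} = 353 \cdot \frac{1}{242} = \frac{353}{242}$)
$\frac{1}{q{\left(-2450,-1416 \right)} + u{\left(451 \right)}} = \frac{1}{\frac{353}{242} - 29 \cdot 451^{2}} = \frac{1}{\frac{353}{242} - 5898629} = \frac{1}{- \frac{1427467865}{242}} = - \frac{242}{1427467865}$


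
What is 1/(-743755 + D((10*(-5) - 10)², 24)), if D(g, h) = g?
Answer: -1/740155 ≈ -1.3511e-6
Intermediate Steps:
1/(-743755 + D((10*(-5) - 10)², 24)) = 1/(-743755 + (10*(-5) - 10)²) = 1/(-743755 + (-50 - 10)²) = 1/(-743755 + (-60)²) = 1/(-743755 + 3600) = 1/(-740155) = -1/740155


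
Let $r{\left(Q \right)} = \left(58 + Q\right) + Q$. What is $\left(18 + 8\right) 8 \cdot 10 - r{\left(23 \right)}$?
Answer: $1976$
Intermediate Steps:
$r{\left(Q \right)} = 58 + 2 Q$
$\left(18 + 8\right) 8 \cdot 10 - r{\left(23 \right)} = \left(18 + 8\right) 8 \cdot 10 - \left(58 + 2 \cdot 23\right) = 26 \cdot 8 \cdot 10 - \left(58 + 46\right) = 208 \cdot 10 - 104 = 2080 - 104 = 1976$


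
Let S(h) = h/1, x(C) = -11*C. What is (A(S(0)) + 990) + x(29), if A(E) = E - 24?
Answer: 647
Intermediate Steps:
S(h) = h (S(h) = h*1 = h)
A(E) = -24 + E
(A(S(0)) + 990) + x(29) = ((-24 + 0) + 990) - 11*29 = (-24 + 990) - 319 = 966 - 319 = 647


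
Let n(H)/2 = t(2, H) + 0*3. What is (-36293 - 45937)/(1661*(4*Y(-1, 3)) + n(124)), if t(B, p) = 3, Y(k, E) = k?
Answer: 41115/3319 ≈ 12.388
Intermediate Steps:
n(H) = 6 (n(H) = 2*(3 + 0*3) = 2*(3 + 0) = 2*3 = 6)
(-36293 - 45937)/(1661*(4*Y(-1, 3)) + n(124)) = (-36293 - 45937)/(1661*(4*(-1)) + 6) = -82230/(1661*(-4) + 6) = -82230/(-6644 + 6) = -82230/(-6638) = -82230*(-1/6638) = 41115/3319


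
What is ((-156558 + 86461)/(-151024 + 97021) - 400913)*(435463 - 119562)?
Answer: -6839393953842442/54003 ≈ -1.2665e+11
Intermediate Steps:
((-156558 + 86461)/(-151024 + 97021) - 400913)*(435463 - 119562) = (-70097/(-54003) - 400913)*315901 = (-70097*(-1/54003) - 400913)*315901 = (70097/54003 - 400913)*315901 = -21650434642/54003*315901 = -6839393953842442/54003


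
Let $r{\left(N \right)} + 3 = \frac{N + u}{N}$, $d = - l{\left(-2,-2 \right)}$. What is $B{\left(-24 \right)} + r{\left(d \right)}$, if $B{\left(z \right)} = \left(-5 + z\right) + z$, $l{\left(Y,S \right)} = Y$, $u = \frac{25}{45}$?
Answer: $- \frac{985}{18} \approx -54.722$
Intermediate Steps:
$u = \frac{5}{9}$ ($u = 25 \cdot \frac{1}{45} = \frac{5}{9} \approx 0.55556$)
$B{\left(z \right)} = -5 + 2 z$
$d = 2$ ($d = \left(-1\right) \left(-2\right) = 2$)
$r{\left(N \right)} = -3 + \frac{\frac{5}{9} + N}{N}$ ($r{\left(N \right)} = -3 + \frac{N + \frac{5}{9}}{N} = -3 + \frac{\frac{5}{9} + N}{N}$)
$B{\left(-24 \right)} + r{\left(d \right)} = \left(-5 + 2 \left(-24\right)\right) - \left(2 - \frac{5}{9 \cdot 2}\right) = \left(-5 - 48\right) + \left(-2 + \frac{5}{9} \cdot \frac{1}{2}\right) = -53 + \left(-2 + \frac{5}{18}\right) = -53 - \frac{31}{18} = - \frac{985}{18}$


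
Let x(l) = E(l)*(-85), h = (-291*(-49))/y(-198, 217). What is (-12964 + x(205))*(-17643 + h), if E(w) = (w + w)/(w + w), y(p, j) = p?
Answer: 15256773359/66 ≈ 2.3116e+8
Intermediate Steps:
E(w) = 1 (E(w) = (2*w)/((2*w)) = (2*w)*(1/(2*w)) = 1)
h = -4753/66 (h = -291*(-49)/(-198) = 14259*(-1/198) = -4753/66 ≈ -72.015)
x(l) = -85 (x(l) = 1*(-85) = -85)
(-12964 + x(205))*(-17643 + h) = (-12964 - 85)*(-17643 - 4753/66) = -13049*(-1169191/66) = 15256773359/66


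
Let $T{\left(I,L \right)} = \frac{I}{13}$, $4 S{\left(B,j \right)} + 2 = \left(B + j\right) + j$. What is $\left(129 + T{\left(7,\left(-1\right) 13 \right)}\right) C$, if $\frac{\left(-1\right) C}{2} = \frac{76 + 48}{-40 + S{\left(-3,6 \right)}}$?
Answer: $\frac{1670528}{1989} \approx 839.88$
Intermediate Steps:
$S{\left(B,j \right)} = - \frac{1}{2} + \frac{j}{2} + \frac{B}{4}$ ($S{\left(B,j \right)} = - \frac{1}{2} + \frac{\left(B + j\right) + j}{4} = - \frac{1}{2} + \frac{B + 2 j}{4} = - \frac{1}{2} + \left(\frac{j}{2} + \frac{B}{4}\right) = - \frac{1}{2} + \frac{j}{2} + \frac{B}{4}$)
$T{\left(I,L \right)} = \frac{I}{13}$ ($T{\left(I,L \right)} = I \frac{1}{13} = \frac{I}{13}$)
$C = \frac{992}{153}$ ($C = - 2 \frac{76 + 48}{-40 + \left(- \frac{1}{2} + \frac{1}{2} \cdot 6 + \frac{1}{4} \left(-3\right)\right)} = - 2 \frac{124}{-40 - - \frac{7}{4}} = - 2 \frac{124}{-40 + \frac{7}{4}} = - 2 \frac{124}{- \frac{153}{4}} = - 2 \cdot 124 \left(- \frac{4}{153}\right) = \left(-2\right) \left(- \frac{496}{153}\right) = \frac{992}{153} \approx 6.4837$)
$\left(129 + T{\left(7,\left(-1\right) 13 \right)}\right) C = \left(129 + \frac{1}{13} \cdot 7\right) \frac{992}{153} = \left(129 + \frac{7}{13}\right) \frac{992}{153} = \frac{1684}{13} \cdot \frac{992}{153} = \frac{1670528}{1989}$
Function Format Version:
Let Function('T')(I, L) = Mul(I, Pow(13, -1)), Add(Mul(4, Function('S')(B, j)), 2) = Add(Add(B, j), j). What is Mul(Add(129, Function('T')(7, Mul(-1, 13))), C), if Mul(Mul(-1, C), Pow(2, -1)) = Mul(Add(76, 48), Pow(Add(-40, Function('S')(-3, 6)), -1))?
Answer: Rational(1670528, 1989) ≈ 839.88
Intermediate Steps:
Function('S')(B, j) = Add(Rational(-1, 2), Mul(Rational(1, 2), j), Mul(Rational(1, 4), B)) (Function('S')(B, j) = Add(Rational(-1, 2), Mul(Rational(1, 4), Add(Add(B, j), j))) = Add(Rational(-1, 2), Mul(Rational(1, 4), Add(B, Mul(2, j)))) = Add(Rational(-1, 2), Add(Mul(Rational(1, 2), j), Mul(Rational(1, 4), B))) = Add(Rational(-1, 2), Mul(Rational(1, 2), j), Mul(Rational(1, 4), B)))
Function('T')(I, L) = Mul(Rational(1, 13), I) (Function('T')(I, L) = Mul(I, Rational(1, 13)) = Mul(Rational(1, 13), I))
C = Rational(992, 153) (C = Mul(-2, Mul(Add(76, 48), Pow(Add(-40, Add(Rational(-1, 2), Mul(Rational(1, 2), 6), Mul(Rational(1, 4), -3))), -1))) = Mul(-2, Mul(124, Pow(Add(-40, Add(Rational(-1, 2), 3, Rational(-3, 4))), -1))) = Mul(-2, Mul(124, Pow(Add(-40, Rational(7, 4)), -1))) = Mul(-2, Mul(124, Pow(Rational(-153, 4), -1))) = Mul(-2, Mul(124, Rational(-4, 153))) = Mul(-2, Rational(-496, 153)) = Rational(992, 153) ≈ 6.4837)
Mul(Add(129, Function('T')(7, Mul(-1, 13))), C) = Mul(Add(129, Mul(Rational(1, 13), 7)), Rational(992, 153)) = Mul(Add(129, Rational(7, 13)), Rational(992, 153)) = Mul(Rational(1684, 13), Rational(992, 153)) = Rational(1670528, 1989)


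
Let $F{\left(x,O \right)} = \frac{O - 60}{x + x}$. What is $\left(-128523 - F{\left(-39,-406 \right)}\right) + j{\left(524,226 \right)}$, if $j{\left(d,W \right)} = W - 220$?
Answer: $- \frac{5012396}{39} \approx -1.2852 \cdot 10^{5}$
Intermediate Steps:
$F{\left(x,O \right)} = \frac{-60 + O}{2 x}$
$j{\left(d,W \right)} = -220 + W$
$\left(-128523 - F{\left(-39,-406 \right)}\right) + j{\left(524,226 \right)} = \left(-128523 - \frac{-60 - 406}{2 \left(-39\right)}\right) + \left(-220 + 226\right) = \left(-128523 - \frac{1}{2} \left(- \frac{1}{39}\right) \left(-466\right)\right) + 6 = \left(-128523 - \frac{233}{39}\right) + 6 = - \frac{5012630}{39} + 6 = - \frac{5012396}{39}$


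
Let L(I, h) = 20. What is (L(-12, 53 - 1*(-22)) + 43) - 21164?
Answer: -21101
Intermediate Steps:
(L(-12, 53 - 1*(-22)) + 43) - 21164 = (20 + 43) - 21164 = 63 - 21164 = -21101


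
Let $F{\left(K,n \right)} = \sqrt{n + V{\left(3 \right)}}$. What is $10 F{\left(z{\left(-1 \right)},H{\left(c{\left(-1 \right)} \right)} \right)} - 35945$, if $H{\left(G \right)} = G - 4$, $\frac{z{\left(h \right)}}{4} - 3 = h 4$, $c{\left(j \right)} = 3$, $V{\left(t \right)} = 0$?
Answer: $-35945 + 10 i \approx -35945.0 + 10.0 i$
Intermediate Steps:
$z{\left(h \right)} = 12 + 16 h$ ($z{\left(h \right)} = 12 + 4 h 4 = 12 + 4 \cdot 4 h = 12 + 16 h$)
$H{\left(G \right)} = -4 + G$
$F{\left(K,n \right)} = \sqrt{n}$ ($F{\left(K,n \right)} = \sqrt{n + 0} = \sqrt{n}$)
$10 F{\left(z{\left(-1 \right)},H{\left(c{\left(-1 \right)} \right)} \right)} - 35945 = 10 \sqrt{-4 + 3} - 35945 = 10 \sqrt{-1} - 35945 = 10 i - 35945 = -35945 + 10 i$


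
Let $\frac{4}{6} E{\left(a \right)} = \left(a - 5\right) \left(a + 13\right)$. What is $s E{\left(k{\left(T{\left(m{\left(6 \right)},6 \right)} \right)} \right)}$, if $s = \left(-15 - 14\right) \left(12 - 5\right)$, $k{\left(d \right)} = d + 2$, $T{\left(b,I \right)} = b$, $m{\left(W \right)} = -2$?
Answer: $\frac{39585}{2} \approx 19793.0$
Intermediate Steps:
$k{\left(d \right)} = 2 + d$
$E{\left(a \right)} = \frac{3 \left(-5 + a\right) \left(13 + a\right)}{2}$ ($E{\left(a \right)} = \frac{3 \left(a - 5\right) \left(a + 13\right)}{2} = \frac{3 \left(-5 + a\right) \left(13 + a\right)}{2}$)
$s = -203$ ($s = \left(-29\right) 7 = -203$)
$s E{\left(k{\left(T{\left(m{\left(6 \right)},6 \right)} \right)} \right)} = - 203 \left(- \frac{195}{2} + 12 \left(2 - 2\right) + \frac{3 \left(2 - 2\right)^{2}}{2}\right) = - 203 \left(- \frac{195}{2} + 12 \cdot 0 + \frac{3 \cdot 0^{2}}{2}\right) = - 203 \left(- \frac{195}{2} + 0 + \frac{3}{2} \cdot 0\right) = - 203 \left(- \frac{195}{2} + 0 + 0\right) = \left(-203\right) \left(- \frac{195}{2}\right) = \frac{39585}{2}$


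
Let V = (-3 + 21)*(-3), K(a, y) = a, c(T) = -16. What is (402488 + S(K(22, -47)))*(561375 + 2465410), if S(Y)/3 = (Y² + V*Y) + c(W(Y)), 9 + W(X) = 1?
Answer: 1211706785480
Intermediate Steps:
W(X) = -8 (W(X) = -9 + 1 = -8)
V = -54 (V = 18*(-3) = -54)
S(Y) = -48 - 162*Y + 3*Y² (S(Y) = 3*((Y² - 54*Y) - 16) = 3*(-16 + Y² - 54*Y) = -48 - 162*Y + 3*Y²)
(402488 + S(K(22, -47)))*(561375 + 2465410) = (402488 + (-48 - 162*22 + 3*22²))*(561375 + 2465410) = (402488 + (-48 - 3564 + 3*484))*3026785 = (402488 + (-48 - 3564 + 1452))*3026785 = (402488 - 2160)*3026785 = 400328*3026785 = 1211706785480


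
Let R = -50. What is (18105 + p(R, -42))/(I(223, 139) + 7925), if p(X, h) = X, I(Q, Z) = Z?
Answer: 18055/8064 ≈ 2.2390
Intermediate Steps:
(18105 + p(R, -42))/(I(223, 139) + 7925) = (18105 - 50)/(139 + 7925) = 18055/8064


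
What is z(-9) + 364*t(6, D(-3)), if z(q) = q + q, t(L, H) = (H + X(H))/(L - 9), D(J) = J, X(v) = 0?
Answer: 346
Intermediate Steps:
t(L, H) = H/(-9 + L) (t(L, H) = (H + 0)/(L - 9) = H/(-9 + L))
z(q) = 2*q
z(-9) + 364*t(6, D(-3)) = 2*(-9) + 364*(-3/(-9 + 6)) = -18 + 364*(-3/(-3)) = -18 + 364*(-3*(-⅓)) = -18 + 364*1 = -18 + 364 = 346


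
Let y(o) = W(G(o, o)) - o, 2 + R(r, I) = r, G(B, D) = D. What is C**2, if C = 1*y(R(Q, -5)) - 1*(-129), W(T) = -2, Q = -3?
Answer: 17424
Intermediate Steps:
R(r, I) = -2 + r
y(o) = -2 - o
C = 132 (C = 1*(-2 - (-2 - 3)) - 1*(-129) = 1*(-2 - 1*(-5)) + 129 = 1*(-2 + 5) + 129 = 1*3 + 129 = 3 + 129 = 132)
C**2 = 132**2 = 17424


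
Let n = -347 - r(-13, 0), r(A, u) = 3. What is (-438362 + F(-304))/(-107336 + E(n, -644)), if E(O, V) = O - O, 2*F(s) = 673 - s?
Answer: 875747/214672 ≈ 4.0795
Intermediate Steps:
F(s) = 673/2 - s/2 (F(s) = (673 - s)/2 = 673/2 - s/2)
n = -350 (n = -347 - 1*3 = -347 - 3 = -350)
E(O, V) = 0
(-438362 + F(-304))/(-107336 + E(n, -644)) = (-438362 + (673/2 - ½*(-304)))/(-107336 + 0) = (-438362 + (673/2 + 152))/(-107336) = (-438362 + 977/2)*(-1/107336) = -875747/2*(-1/107336) = 875747/214672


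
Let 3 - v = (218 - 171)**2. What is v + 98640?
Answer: 96434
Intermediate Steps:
v = -2206 (v = 3 - (218 - 171)**2 = 3 - 1*47**2 = 3 - 1*2209 = 3 - 2209 = -2206)
v + 98640 = -2206 + 98640 = 96434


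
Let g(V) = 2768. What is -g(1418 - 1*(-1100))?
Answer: -2768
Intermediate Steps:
-g(1418 - 1*(-1100)) = -1*2768 = -2768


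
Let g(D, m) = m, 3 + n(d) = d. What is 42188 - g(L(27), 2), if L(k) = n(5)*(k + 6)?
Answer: 42186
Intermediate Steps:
n(d) = -3 + d
L(k) = 12 + 2*k (L(k) = (-3 + 5)*(k + 6) = 2*(6 + k) = 12 + 2*k)
42188 - g(L(27), 2) = 42188 - 1*2 = 42188 - 2 = 42186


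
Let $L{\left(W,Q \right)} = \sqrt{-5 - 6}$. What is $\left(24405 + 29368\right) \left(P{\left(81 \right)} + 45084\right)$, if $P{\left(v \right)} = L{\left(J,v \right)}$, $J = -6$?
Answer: $2424301932 + 53773 i \sqrt{11} \approx 2.4243 \cdot 10^{9} + 1.7834 \cdot 10^{5} i$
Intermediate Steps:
$L{\left(W,Q \right)} = i \sqrt{11}$ ($L{\left(W,Q \right)} = \sqrt{-11} = i \sqrt{11}$)
$P{\left(v \right)} = i \sqrt{11}$
$\left(24405 + 29368\right) \left(P{\left(81 \right)} + 45084\right) = \left(24405 + 29368\right) \left(i \sqrt{11} + 45084\right) = 53773 \left(45084 + i \sqrt{11}\right) = 2424301932 + 53773 i \sqrt{11}$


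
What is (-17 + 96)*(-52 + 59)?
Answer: 553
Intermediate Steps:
(-17 + 96)*(-52 + 59) = 79*7 = 553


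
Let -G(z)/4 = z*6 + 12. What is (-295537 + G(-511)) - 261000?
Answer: -544321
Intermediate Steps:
G(z) = -48 - 24*z (G(z) = -4*(z*6 + 12) = -4*(6*z + 12) = -4*(12 + 6*z) = -48 - 24*z)
(-295537 + G(-511)) - 261000 = (-295537 + (-48 - 24*(-511))) - 261000 = (-295537 + (-48 + 12264)) - 261000 = (-295537 + 12216) - 261000 = -283321 - 261000 = -544321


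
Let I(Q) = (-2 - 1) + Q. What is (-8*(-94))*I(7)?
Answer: 3008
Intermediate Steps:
I(Q) = -3 + Q
(-8*(-94))*I(7) = (-8*(-94))*(-3 + 7) = 752*4 = 3008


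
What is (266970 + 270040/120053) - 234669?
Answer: 3878101993/120053 ≈ 32303.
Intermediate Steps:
(266970 + 270040/120053) - 234669 = 32050819450/120053 - 234669 = 3878101993/120053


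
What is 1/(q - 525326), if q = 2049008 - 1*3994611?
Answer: -1/2470929 ≈ -4.0471e-7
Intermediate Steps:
q = -1945603 (q = 2049008 - 3994611 = -1945603)
1/(q - 525326) = 1/(-1945603 - 525326) = 1/(-2470929) = -1/2470929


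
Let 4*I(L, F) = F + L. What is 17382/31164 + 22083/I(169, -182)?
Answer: -458758747/67522 ≈ -6794.2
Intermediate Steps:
I(L, F) = F/4 + L/4 (I(L, F) = (F + L)/4 = F/4 + L/4)
17382/31164 + 22083/I(169, -182) = 17382/31164 + 22083/((1/4)*(-182) + (1/4)*169) = 17382*(1/31164) + 22083/(-91/2 + 169/4) = 2897/5194 + 22083/(-13/4) = 2897/5194 + 22083*(-4/13) = 2897/5194 - 88332/13 = -458758747/67522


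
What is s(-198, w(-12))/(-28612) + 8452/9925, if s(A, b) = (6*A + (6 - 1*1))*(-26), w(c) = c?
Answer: -31722263/141987050 ≈ -0.22342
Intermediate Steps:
s(A, b) = -130 - 156*A (s(A, b) = (6*A + (6 - 1))*(-26) = (6*A + 5)*(-26) = (5 + 6*A)*(-26) = -130 - 156*A)
s(-198, w(-12))/(-28612) + 8452/9925 = (-130 - 156*(-198))/(-28612) + 8452/9925 = (-130 + 30888)*(-1/28612) + 8452*(1/9925) = 30758*(-1/28612) + 8452/9925 = -15379/14306 + 8452/9925 = -31722263/141987050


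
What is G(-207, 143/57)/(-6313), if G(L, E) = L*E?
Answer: 9867/119947 ≈ 0.082261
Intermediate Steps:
G(L, E) = E*L
G(-207, 143/57)/(-6313) = ((143/57)*(-207))/(-6313) = ((143*(1/57))*(-207))*(-1/6313) = ((143/57)*(-207))*(-1/6313) = -9867/19*(-1/6313) = 9867/119947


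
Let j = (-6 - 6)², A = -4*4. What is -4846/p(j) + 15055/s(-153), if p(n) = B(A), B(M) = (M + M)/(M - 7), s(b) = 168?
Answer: -1140199/336 ≈ -3393.4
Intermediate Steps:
A = -16
B(M) = 2*M/(-7 + M) (B(M) = (2*M)/(-7 + M) = 2*M/(-7 + M))
j = 144 (j = (-12)² = 144)
p(n) = 32/23 (p(n) = 2*(-16)/(-7 - 16) = 2*(-16)/(-23) = 2*(-16)*(-1/23) = 32/23)
-4846/p(j) + 15055/s(-153) = -4846/32/23 + 15055/168 = -4846*23/32 + 15055*(1/168) = -55729/16 + 15055/168 = -1140199/336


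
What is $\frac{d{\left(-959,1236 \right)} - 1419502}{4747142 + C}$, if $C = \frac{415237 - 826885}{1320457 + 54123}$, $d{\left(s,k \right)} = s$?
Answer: $- \frac{488134320345}{1631331509678} \approx -0.29922$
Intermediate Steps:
$C = - \frac{102912}{343645}$ ($C = - \frac{411648}{1374580} = \left(-411648\right) \frac{1}{1374580} = - \frac{102912}{343645} \approx -0.29947$)
$\frac{d{\left(-959,1236 \right)} - 1419502}{4747142 + C} = \frac{-959 - 1419502}{4747142 - \frac{102912}{343645}} = - \frac{1420461}{\frac{1631331509678}{343645}} = \left(-1420461\right) \frac{343645}{1631331509678} = - \frac{488134320345}{1631331509678}$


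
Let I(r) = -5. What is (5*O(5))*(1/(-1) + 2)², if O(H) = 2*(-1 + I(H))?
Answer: -60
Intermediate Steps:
O(H) = -12 (O(H) = 2*(-1 - 5) = 2*(-6) = -12)
(5*O(5))*(1/(-1) + 2)² = (5*(-12))*(1/(-1) + 2)² = -60*(-1 + 2)² = -60*1² = -60*1 = -60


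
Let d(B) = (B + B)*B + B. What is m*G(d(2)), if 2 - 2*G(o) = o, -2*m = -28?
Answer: -56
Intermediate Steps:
m = 14 (m = -½*(-28) = 14)
d(B) = B + 2*B² (d(B) = (2*B)*B + B = 2*B² + B = B + 2*B²)
G(o) = 1 - o/2
m*G(d(2)) = 14*(1 - (1 + 2*2)) = 14*(1 - (1 + 4)) = 14*(1 - 5) = 14*(-4) = -56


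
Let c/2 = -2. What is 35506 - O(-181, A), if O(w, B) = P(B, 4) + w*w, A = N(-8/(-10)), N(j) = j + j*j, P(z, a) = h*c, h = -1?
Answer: 2741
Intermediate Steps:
c = -4 (c = 2*(-2) = -4)
P(z, a) = 4 (P(z, a) = -1*(-4) = 4)
N(j) = j + j²
A = 36/25 (A = (-8/(-10))*(1 - 8/(-10)) = (-8*(-⅒))*(1 - 8*(-⅒)) = 4*(1 + ⅘)/5 = (⅘)*(9/5) = 36/25 ≈ 1.4400)
O(w, B) = 4 + w² (O(w, B) = 4 + w*w = 4 + w²)
35506 - O(-181, A) = 35506 - (4 + (-181)²) = 35506 - (4 + 32761) = 35506 - 1*32765 = 35506 - 32765 = 2741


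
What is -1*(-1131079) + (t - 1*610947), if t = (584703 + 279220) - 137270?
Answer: 1246785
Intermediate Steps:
t = 726653 (t = 863923 - 137270 = 726653)
-1*(-1131079) + (t - 1*610947) = -1*(-1131079) + (726653 - 1*610947) = 1131079 + (726653 - 610947) = 1131079 + 115706 = 1246785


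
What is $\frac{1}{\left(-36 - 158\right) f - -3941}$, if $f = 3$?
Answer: $\frac{1}{3359} \approx 0.00029771$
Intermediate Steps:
$\frac{1}{\left(-36 - 158\right) f - -3941} = \frac{1}{\left(-36 - 158\right) 3 - -3941} = \frac{1}{\left(-194\right) 3 + 3941} = \frac{1}{-582 + 3941} = \frac{1}{3359}$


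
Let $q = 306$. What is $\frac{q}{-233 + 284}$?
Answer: $6$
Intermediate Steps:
$\frac{q}{-233 + 284} = \frac{1}{-233 + 284} \cdot 306 = \frac{1}{51} \cdot 306 = 6$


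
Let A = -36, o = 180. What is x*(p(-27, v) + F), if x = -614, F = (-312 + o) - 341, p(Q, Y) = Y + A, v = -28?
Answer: 329718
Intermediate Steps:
p(Q, Y) = -36 + Y (p(Q, Y) = Y - 36 = -36 + Y)
F = -473 (F = (-312 + 180) - 341 = -132 - 341 = -473)
x*(p(-27, v) + F) = -614*((-36 - 28) - 473) = -614*(-64 - 473) = -614*(-537) = 329718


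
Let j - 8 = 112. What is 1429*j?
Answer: 171480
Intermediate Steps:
j = 120 (j = 8 + 112 = 120)
1429*j = 1429*120 = 171480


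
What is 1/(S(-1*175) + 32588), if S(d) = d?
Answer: 1/32413 ≈ 3.0852e-5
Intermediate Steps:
1/(S(-1*175) + 32588) = 1/(-1*175 + 32588) = 1/(-175 + 32588) = 1/32413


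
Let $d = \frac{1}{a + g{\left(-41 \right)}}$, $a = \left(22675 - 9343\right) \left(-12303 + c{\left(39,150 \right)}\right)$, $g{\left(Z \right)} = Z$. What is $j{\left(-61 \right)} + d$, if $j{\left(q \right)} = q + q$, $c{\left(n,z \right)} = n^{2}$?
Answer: $- \frac{17536971131}{143745665} \approx -122.0$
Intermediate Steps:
$a = -143745624$ ($a = \left(22675 - 9343\right) \left(-12303 + 39^{2}\right) = 13332 \left(-12303 + 1521\right) = 13332 \left(-10782\right) = -143745624$)
$j{\left(q \right)} = 2 q$
$d = - \frac{1}{143745665}$ ($d = \frac{1}{-143745624 - 41} = \frac{1}{-143745665} = - \frac{1}{143745665} \approx -6.9567 \cdot 10^{-9}$)
$j{\left(-61 \right)} + d = 2 \left(-61\right) - \frac{1}{143745665} = -122 - \frac{1}{143745665} = - \frac{17536971131}{143745665}$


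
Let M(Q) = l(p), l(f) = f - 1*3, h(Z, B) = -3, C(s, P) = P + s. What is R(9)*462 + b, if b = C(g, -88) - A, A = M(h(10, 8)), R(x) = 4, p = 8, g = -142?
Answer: 1613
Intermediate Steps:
l(f) = -3 + f (l(f) = f - 3 = -3 + f)
M(Q) = 5 (M(Q) = -3 + 8 = 5)
A = 5
b = -235 (b = (-88 - 142) - 1*5 = -230 - 5 = -235)
R(9)*462 + b = 4*462 - 235 = 1848 - 235 = 1613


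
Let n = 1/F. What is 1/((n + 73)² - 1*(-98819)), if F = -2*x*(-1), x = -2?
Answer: 16/1665785 ≈ 9.6051e-6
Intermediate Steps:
F = -4 (F = -2*(-2)*(-1) = 4*(-1) = -4)
n = -¼ (n = 1/(-4) = -¼ ≈ -0.25000)
1/((n + 73)² - 1*(-98819)) = 1/((-¼ + 73)² - 1*(-98819)) = 1/((291/4)² + 98819) = 1/(84681/16 + 98819) = 1/(1665785/16) = 16/1665785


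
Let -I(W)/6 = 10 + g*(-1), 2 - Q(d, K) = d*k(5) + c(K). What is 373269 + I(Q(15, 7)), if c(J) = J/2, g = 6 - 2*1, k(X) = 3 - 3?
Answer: 373233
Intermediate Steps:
k(X) = 0
g = 4 (g = 6 - 2 = 4)
c(J) = J/2 (c(J) = J*(1/2) = J/2)
Q(d, K) = 2 - K/2 (Q(d, K) = 2 - (d*0 + K/2) = 2 - (0 + K/2) = 2 - K/2)
I(W) = -36 (I(W) = -6*(10 + 4*(-1)) = -6*(10 - 4) = -6*6 = -36)
373269 + I(Q(15, 7)) = 373269 - 36 = 373233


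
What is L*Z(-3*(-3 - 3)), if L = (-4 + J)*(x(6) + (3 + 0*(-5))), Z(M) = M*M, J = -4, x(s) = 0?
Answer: -7776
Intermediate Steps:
Z(M) = M²
L = -24 (L = (-4 - 4)*(0 + (3 + 0*(-5))) = -8*(0 + (3 + 0)) = -8*(0 + 3) = -8*3 = -24)
L*Z(-3*(-3 - 3)) = -24*9*(-3 - 3)² = -24*(-3*(-6))² = -24*18² = -24*324 = -7776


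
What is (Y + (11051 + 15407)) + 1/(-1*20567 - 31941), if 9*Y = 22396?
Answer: 13679279135/472572 ≈ 28946.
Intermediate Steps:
Y = 22396/9 (Y = (⅑)*22396 = 22396/9 ≈ 2488.4)
(Y + (11051 + 15407)) + 1/(-1*20567 - 31941) = (22396/9 + (11051 + 15407)) + 1/(-1*20567 - 31941) = (22396/9 + 26458) + 1/(-20567 - 31941) = 260518/9 + 1/(-52508) = 260518/9 - 1/52508 = 13679279135/472572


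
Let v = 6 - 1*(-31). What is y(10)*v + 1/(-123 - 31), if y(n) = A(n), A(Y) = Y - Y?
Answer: -1/154 ≈ -0.0064935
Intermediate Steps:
A(Y) = 0
y(n) = 0
v = 37 (v = 6 + 31 = 37)
y(10)*v + 1/(-123 - 31) = 0*37 + 1/(-123 - 31) = 0 + 1/(-154) = 0 - 1/154 = -1/154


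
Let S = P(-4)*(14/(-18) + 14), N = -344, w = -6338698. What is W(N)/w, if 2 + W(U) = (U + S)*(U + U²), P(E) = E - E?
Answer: 20294625/3169349 ≈ 6.4034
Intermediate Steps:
P(E) = 0
S = 0 (S = 0*(14/(-18) + 14) = 0*(14*(-1/18) + 14) = 0*(-7/9 + 14) = 0*(119/9) = 0)
W(U) = -2 + U*(U + U²) (W(U) = -2 + (U + 0)*(U + U²) = -2 + U*(U + U²))
W(N)/w = (-2 + (-344)² + (-344)³)/(-6338698) = (-2 + 118336 - 40707584)*(-1/6338698) = -40589250*(-1/6338698) = 20294625/3169349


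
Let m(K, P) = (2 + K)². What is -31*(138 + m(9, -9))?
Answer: -8029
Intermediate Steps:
-31*(138 + m(9, -9)) = -31*(138 + (2 + 9)²) = -31*(138 + 11²) = -31*(138 + 121) = -31*259 = -8029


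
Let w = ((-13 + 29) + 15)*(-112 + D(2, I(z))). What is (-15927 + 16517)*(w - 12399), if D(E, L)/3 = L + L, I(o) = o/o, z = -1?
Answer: -9254150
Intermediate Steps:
I(o) = 1
D(E, L) = 6*L (D(E, L) = 3*(L + L) = 3*(2*L) = 6*L)
w = -3286 (w = ((-13 + 29) + 15)*(-112 + 6*1) = (16 + 15)*(-112 + 6) = 31*(-106) = -3286)
(-15927 + 16517)*(w - 12399) = (-15927 + 16517)*(-3286 - 12399) = 590*(-15685) = -9254150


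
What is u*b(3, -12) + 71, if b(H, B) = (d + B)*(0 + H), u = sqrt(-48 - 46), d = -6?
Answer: 71 - 54*I*sqrt(94) ≈ 71.0 - 523.55*I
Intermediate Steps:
u = I*sqrt(94) (u = sqrt(-94) = I*sqrt(94) ≈ 9.6954*I)
b(H, B) = H*(-6 + B) (b(H, B) = (-6 + B)*(0 + H) = (-6 + B)*H = H*(-6 + B))
u*b(3, -12) + 71 = (I*sqrt(94))*(3*(-6 - 12)) + 71 = (I*sqrt(94))*(3*(-18)) + 71 = (I*sqrt(94))*(-54) + 71 = -54*I*sqrt(94) + 71 = 71 - 54*I*sqrt(94)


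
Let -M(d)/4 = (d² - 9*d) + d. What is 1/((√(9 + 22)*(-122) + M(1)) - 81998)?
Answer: -40985/3359309748 + 61*√31/3359309748 ≈ -1.2099e-5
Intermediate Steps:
M(d) = -4*d² + 32*d (M(d) = -4*((d² - 9*d) + d) = -4*(d² - 8*d) = -4*d² + 32*d)
1/((√(9 + 22)*(-122) + M(1)) - 81998) = 1/((√(9 + 22)*(-122) + 4*1*(8 - 1*1)) - 81998) = 1/((√31*(-122) + 4*1*(8 - 1)) - 81998) = 1/((-122*√31 + 4*1*7) - 81998) = 1/((-122*√31 + 28) - 81998) = 1/((28 - 122*√31) - 81998) = 1/(-81970 - 122*√31)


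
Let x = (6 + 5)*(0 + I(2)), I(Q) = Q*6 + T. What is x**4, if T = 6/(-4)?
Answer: 2847396321/16 ≈ 1.7796e+8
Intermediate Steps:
T = -3/2 (T = 6*(-1/4) = -3/2 ≈ -1.5000)
I(Q) = -3/2 + 6*Q (I(Q) = Q*6 - 3/2 = 6*Q - 3/2 = -3/2 + 6*Q)
x = 231/2 (x = (6 + 5)*(0 + (-3/2 + 6*2)) = 11*(0 + (-3/2 + 12)) = 11*(0 + 21/2) = 11*(21/2) = 231/2 ≈ 115.50)
x**4 = (231/2)**4 = 2847396321/16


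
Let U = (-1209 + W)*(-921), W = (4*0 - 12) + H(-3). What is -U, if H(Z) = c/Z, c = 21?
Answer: -1130988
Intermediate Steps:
H(Z) = 21/Z
W = -19 (W = (4*0 - 12) + 21/(-3) = (0 - 12) + 21*(-⅓) = -12 - 7 = -19)
U = 1130988 (U = (-1209 - 19)*(-921) = -1228*(-921) = 1130988)
-U = -1*1130988 = -1130988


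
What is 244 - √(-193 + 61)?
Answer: 244 - 2*I*√33 ≈ 244.0 - 11.489*I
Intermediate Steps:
244 - √(-193 + 61) = 244 - √(-132) = 244 - 2*I*√33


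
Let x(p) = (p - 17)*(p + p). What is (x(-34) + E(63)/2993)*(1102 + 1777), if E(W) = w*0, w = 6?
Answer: 9984372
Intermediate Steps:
x(p) = 2*p*(-17 + p) (x(p) = (-17 + p)*(2*p) = 2*p*(-17 + p))
E(W) = 0 (E(W) = 6*0 = 0)
(x(-34) + E(63)/2993)*(1102 + 1777) = (2*(-34)*(-17 - 34) + 0/2993)*(1102 + 1777) = (2*(-34)*(-51) + 0*(1/2993))*2879 = (3468 + 0)*2879 = 3468*2879 = 9984372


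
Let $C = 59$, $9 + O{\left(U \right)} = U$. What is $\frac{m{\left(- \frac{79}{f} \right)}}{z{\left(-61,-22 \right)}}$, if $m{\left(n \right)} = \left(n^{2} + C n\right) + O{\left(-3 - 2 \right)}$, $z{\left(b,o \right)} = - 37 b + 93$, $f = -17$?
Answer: $\frac{40716}{339575} \approx 0.1199$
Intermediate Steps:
$O{\left(U \right)} = -9 + U$
$z{\left(b,o \right)} = 93 - 37 b$
$m{\left(n \right)} = -14 + n^{2} + 59 n$ ($m{\left(n \right)} = \left(n^{2} + 59 n\right) - 14 = -14 + n^{2} + 59 n$)
$\frac{m{\left(- \frac{79}{f} \right)}}{z{\left(-61,-22 \right)}} = \frac{-14 + \left(- \frac{79}{-17}\right)^{2} + 59 \left(- \frac{79}{-17}\right)}{93 - -2257} = \frac{-14 + \left(\left(-79\right) \left(- \frac{1}{17}\right)\right)^{2} + 59 \left(\left(-79\right) \left(- \frac{1}{17}\right)\right)}{93 + 2257} = \frac{-14 + \left(\frac{79}{17}\right)^{2} + 59 \cdot \frac{79}{17}}{2350} = \left(-14 + \frac{6241}{289} + \frac{4661}{17}\right) \frac{1}{2350} = \frac{81432}{289} \cdot \frac{1}{2350} = \frac{40716}{339575}$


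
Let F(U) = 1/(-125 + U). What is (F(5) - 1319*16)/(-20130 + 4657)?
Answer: 2532481/1856760 ≈ 1.3639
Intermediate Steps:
(F(5) - 1319*16)/(-20130 + 4657) = (1/(-125 + 5) - 1319*16)/(-20130 + 4657) = (1/(-120) - 21104)/(-15473) = (-1/120 - 21104)*(-1/15473) = -2532481/120*(-1/15473) = 2532481/1856760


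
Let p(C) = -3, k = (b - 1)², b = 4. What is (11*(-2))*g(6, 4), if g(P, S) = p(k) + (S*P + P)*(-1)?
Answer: 726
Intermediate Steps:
k = 9 (k = (4 - 1)² = 3² = 9)
g(P, S) = -3 - P - P*S (g(P, S) = -3 + (S*P + P)*(-1) = -3 + (P*S + P)*(-1) = -3 + (P + P*S)*(-1) = -3 + (-P - P*S) = -3 - P - P*S)
(11*(-2))*g(6, 4) = (11*(-2))*(-3 - 1*6 - 1*6*4) = -22*(-3 - 6 - 24) = -22*(-33) = 726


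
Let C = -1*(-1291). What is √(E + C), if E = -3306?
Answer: I*√2015 ≈ 44.889*I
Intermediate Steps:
C = 1291
√(E + C) = √(-3306 + 1291) = √(-2015) = I*√2015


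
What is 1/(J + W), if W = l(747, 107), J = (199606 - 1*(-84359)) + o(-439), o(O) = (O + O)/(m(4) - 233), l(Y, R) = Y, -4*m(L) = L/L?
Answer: 933/265639808 ≈ 3.5123e-6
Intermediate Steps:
m(L) = -¼ (m(L) = -L/(4*L) = -¼*1 = -¼)
o(O) = -8*O/933 (o(O) = (O + O)/(-¼ - 233) = (2*O)/(-933/4) = (2*O)*(-4/933) = -8*O/933)
J = 264942857/933 (J = (199606 - 1*(-84359)) - 8/933*(-439) = (199606 + 84359) + 3512/933 = 283965 + 3512/933 = 264942857/933 ≈ 2.8397e+5)
W = 747
1/(J + W) = 1/(264942857/933 + 747) = 1/(265639808/933) = 933/265639808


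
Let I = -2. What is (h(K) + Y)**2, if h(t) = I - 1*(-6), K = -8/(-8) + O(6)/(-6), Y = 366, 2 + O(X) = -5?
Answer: 136900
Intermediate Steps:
O(X) = -7 (O(X) = -2 - 5 = -7)
K = 13/6 (K = -8/(-8) - 7/(-6) = -8*(-1/8) - 7*(-1/6) = 1 + 7/6 = 13/6 ≈ 2.1667)
h(t) = 4 (h(t) = -2 - 1*(-6) = -2 + 6 = 4)
(h(K) + Y)**2 = (4 + 366)**2 = 370**2 = 136900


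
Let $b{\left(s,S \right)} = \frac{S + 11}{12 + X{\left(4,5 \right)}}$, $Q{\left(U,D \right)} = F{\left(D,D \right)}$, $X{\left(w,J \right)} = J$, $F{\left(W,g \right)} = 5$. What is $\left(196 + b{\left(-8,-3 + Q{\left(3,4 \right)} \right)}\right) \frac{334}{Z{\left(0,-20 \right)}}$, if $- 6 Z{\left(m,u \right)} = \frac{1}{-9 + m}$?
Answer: $\frac{60330420}{17} \approx 3.5488 \cdot 10^{6}$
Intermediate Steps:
$Z{\left(m,u \right)} = - \frac{1}{6 \left(-9 + m\right)}$
$Q{\left(U,D \right)} = 5$
$b{\left(s,S \right)} = \frac{11}{17} + \frac{S}{17}$ ($b{\left(s,S \right)} = \frac{S + 11}{12 + 5} = \frac{11 + S}{17} = \left(11 + S\right) \frac{1}{17} = \frac{11}{17} + \frac{S}{17}$)
$\left(196 + b{\left(-8,-3 + Q{\left(3,4 \right)} \right)}\right) \frac{334}{Z{\left(0,-20 \right)}} = \left(196 + \left(\frac{11}{17} + \frac{-3 + 5}{17}\right)\right) \frac{334}{\left(-1\right) \frac{1}{-54 + 6 \cdot 0}} = \left(196 + \left(\frac{11}{17} + \frac{1}{17} \cdot 2\right)\right) \frac{334}{\left(-1\right) \frac{1}{-54 + 0}} = \left(196 + \left(\frac{11}{17} + \frac{2}{17}\right)\right) \frac{334}{\left(-1\right) \frac{1}{-54}} = \left(196 + \frac{13}{17}\right) \frac{334}{\left(-1\right) \left(- \frac{1}{54}\right)} = \frac{3345 \cdot 334 \frac{1}{\frac{1}{54}}}{17} = \frac{3345 \cdot 334 \cdot 54}{17} = \frac{3345}{17} \cdot 18036 = \frac{60330420}{17}$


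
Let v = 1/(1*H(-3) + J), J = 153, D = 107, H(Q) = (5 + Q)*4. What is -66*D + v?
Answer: -1136981/161 ≈ -7062.0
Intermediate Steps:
H(Q) = 20 + 4*Q
v = 1/161 (v = 1/(1*(20 + 4*(-3)) + 153) = 1/(1*(20 - 12) + 153) = 1/(1*8 + 153) = 1/(8 + 153) = 1/161 ≈ 0.0062112)
-66*D + v = -66*107 + 1/161 = -7062 + 1/161 = -1136981/161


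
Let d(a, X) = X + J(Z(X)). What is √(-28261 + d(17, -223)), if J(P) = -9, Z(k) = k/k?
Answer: I*√28493 ≈ 168.8*I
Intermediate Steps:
Z(k) = 1
d(a, X) = -9 + X (d(a, X) = X - 9 = -9 + X)
√(-28261 + d(17, -223)) = √(-28261 + (-9 - 223)) = √(-28261 - 232) = √(-28493) = I*√28493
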